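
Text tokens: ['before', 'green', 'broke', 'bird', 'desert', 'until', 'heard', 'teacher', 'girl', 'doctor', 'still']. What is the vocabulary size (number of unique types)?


Listing all tokens and tracking unique types:
  Token 1: 'before' -> NEW (unique so far: 1)
  Token 2: 'green' -> NEW (unique so far: 2)
  Token 3: 'broke' -> NEW (unique so far: 3)
  Token 4: 'bird' -> NEW (unique so far: 4)
  Token 5: 'desert' -> NEW (unique so far: 5)
  Token 6: 'until' -> NEW (unique so far: 6)
  Token 7: 'heard' -> NEW (unique so far: 7)
  Token 8: 'teacher' -> NEW (unique so far: 8)
  Token 9: 'girl' -> NEW (unique so far: 9)
  Token 10: 'doctor' -> NEW (unique so far: 10)
  Token 11: 'still' -> NEW (unique so far: 11)
Unique types: ('before', 'bird', 'broke', 'desert', 'doctor', 'girl', 'green', 'heard', 'still', 'teacher', 'until')
Vocabulary size: 11

11


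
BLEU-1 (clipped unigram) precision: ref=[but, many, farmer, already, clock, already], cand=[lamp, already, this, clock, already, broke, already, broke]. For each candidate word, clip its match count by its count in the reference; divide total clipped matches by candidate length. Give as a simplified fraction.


Reference word counts: {'already': 2, 'but': 1, 'clock': 1, 'farmer': 1, 'many': 1}
Checking each candidate word (with clipping):
  'lamp' -> not in reference -> no match (matches: 0)
  'already' -> in reference (ref count 2, used 1/2) -> match (matches: 1)
  'this' -> not in reference -> no match (matches: 1)
  'clock' -> in reference (ref count 1, used 1/1) -> match (matches: 2)
  'already' -> in reference (ref count 2, used 2/2) -> match (matches: 3)
  'broke' -> not in reference -> no match (matches: 3)
  'already' -> ref count 2 already used up (2/2) -> clipped, no match (matches: 3)
  'broke' -> not in reference -> no match (matches: 3)
Clipped matches: 3, Candidate length: 8
Precision = 3/8

3/8


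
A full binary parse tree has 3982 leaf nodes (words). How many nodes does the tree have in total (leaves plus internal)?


Leaf nodes (terminals): 3982
Internal nodes = n - 1 = 3982 - 1 = 3981
Total = leaves + internal = 3982 + 3981 = 7963

7963


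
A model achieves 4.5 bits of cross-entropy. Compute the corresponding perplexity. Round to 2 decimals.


Perplexity formula: PP = 2^H
H = 4.5
PP = 2^4.5
Decompose: 2^4.5 = 2^4 * 2^0.5 = 2^4 * sqrt(2)
2^4 = 16, sqrt(2) ~ 1.4142136
PP ~ 16 * 1.4142136 = 22.6274176
Rounded to 2 decimals: 22.63

22.63


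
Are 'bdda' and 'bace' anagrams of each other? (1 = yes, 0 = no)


Sort characters of 'bdda': 'abdd'
Sort characters of 'bace': 'abce'
Sorted forms differ -> they are NOT anagrams
Result: 0

0


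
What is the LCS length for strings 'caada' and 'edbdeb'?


DP table for LCS of 'caada' and 'edbdeb':
       e  d  b  d  e  b
    0  0  0  0  0  0  0
  c 0  0  0  0  0  0  0
  a 0  0  0  0  0  0  0
  a 0  0  0  0  0  0  0
  d 0  0  1  1  1  1  1
  a 0  0  1  1  1  1  1
LCS: 'd'
LCS length = 1

1


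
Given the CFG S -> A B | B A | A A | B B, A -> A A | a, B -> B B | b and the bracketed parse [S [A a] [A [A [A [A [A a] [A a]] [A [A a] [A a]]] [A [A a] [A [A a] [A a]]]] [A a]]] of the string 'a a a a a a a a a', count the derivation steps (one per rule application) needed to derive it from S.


Every bracketed nonterminal node [X ...] in the tree is produced by exactly one rule application.
Reading the tree off as a leftmost derivation:
  Step 1: S  =>  A A   (applied S -> A A)
  Step 2: A A  =>  a A   (applied A -> a)
  Step 3: a A  =>  a A A   (applied A -> A A)
  Step 4: a A A  =>  a A A A   (applied A -> A A)
  Step 5: a A A A  =>  a A A A A   (applied A -> A A)
  Step 6: a A A A A  =>  a A A A A A   (applied A -> A A)
  Step 7: a A A A A A  =>  a a A A A A   (applied A -> a)
  Step 8: a a A A A A  =>  a a a A A A   (applied A -> a)
  Step 9: a a a A A A  =>  a a a A A A A   (applied A -> A A)
  Step 10: a a a A A A A  =>  a a a a A A A   (applied A -> a)
  Step 11: a a a a A A A  =>  a a a a a A A   (applied A -> a)
  Step 12: a a a a a A A  =>  a a a a a A A A   (applied A -> A A)
  Step 13: a a a a a A A A  =>  a a a a a a A A   (applied A -> a)
  Step 14: a a a a a a A A  =>  a a a a a a A A A   (applied A -> A A)
  Step 15: a a a a a a A A A  =>  a a a a a a a A A   (applied A -> a)
  Step 16: a a a a a a a A A  =>  a a a a a a a a A   (applied A -> a)
  Step 17: a a a a a a a a A  =>  a a a a a a a a a   (applied A -> a)
Final yield: a a a a a a a a a
Total rewrite steps: 17

17


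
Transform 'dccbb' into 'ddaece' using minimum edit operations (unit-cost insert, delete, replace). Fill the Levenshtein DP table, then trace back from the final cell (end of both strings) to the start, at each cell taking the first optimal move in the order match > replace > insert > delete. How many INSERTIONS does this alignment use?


Edit distance = 5. Backtracking from cell (5, 6) with preference match > replace > insert > delete,
then listing the resulting alignment 'dccbb' -> 'ddaece' left to right:
  Step 1: insert 'd' [insertion #1]
  Step 2: keep 'd'
  Step 3: replace c->a
  Step 4: replace c->e
  Step 5: replace b->c
  Step 6: replace b->e
Total insertions: 1

1


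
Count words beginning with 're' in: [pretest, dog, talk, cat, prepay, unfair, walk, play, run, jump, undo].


Checking each word for prefix 're':
  'pretest' -> no (count: 0)
  'dog' -> no (count: 0)
  'talk' -> no (count: 0)
  'cat' -> no (count: 0)
  'prepay' -> no (count: 0)
  'unfair' -> no (count: 0)
  'walk' -> no (count: 0)
  'play' -> no (count: 0)
  'run' -> no (count: 0)
  'jump' -> no (count: 0)
  'undo' -> no (count: 0)
Total with prefix 're': 0

0


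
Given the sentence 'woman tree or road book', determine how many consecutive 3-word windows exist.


Word trigrams from [5] words:
  Trigram 1: (woman tree or)
  Trigram 2: (tree or road)
  Trigram 3: (or road book)
Total word trigrams: 5 - 2 = 3

3


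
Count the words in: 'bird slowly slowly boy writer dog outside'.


Counting words by splitting on spaces:
  Word 1: 'bird'
  Word 2: 'slowly'
  Word 3: 'slowly'
  Word 4: 'boy'
  Word 5: 'writer'
  Word 6: 'dog'
  Word 7: 'outside'
Total words: 7

7


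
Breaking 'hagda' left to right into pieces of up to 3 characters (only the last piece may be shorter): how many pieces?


'hagda' has 5 characters.
Chunking with max size 3:
  Chunk 1: 'hag' (positions 0-2)
  Chunk 2: 'da' (positions 3-4)
Total chunks: ceil(5 / 3) = 2

2


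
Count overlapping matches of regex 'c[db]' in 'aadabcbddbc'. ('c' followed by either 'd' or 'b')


Pattern: c[db] means 'c' followed by either 'd' or 'b'.
Scanning 'aadabcbddbc' position-by-position:
  Pos 0: window 'aa' -> no
  Pos 1: window 'ad' -> no
  Pos 2: window 'da' -> no
  Pos 3: window 'ab' -> no
  Pos 4: window 'bc' -> no
  Pos 5: window 'cb' -> MATCH
  Pos 6: window 'bd' -> no
  Pos 7: window 'dd' -> no
  Pos 8: window 'db' -> no
  Pos 9: window 'bc' -> no
  Pos 10: window 'c' -> no
Total matches: 1

1


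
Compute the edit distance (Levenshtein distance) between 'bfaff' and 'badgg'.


Building DP table for s1='bfaff' (len 5) and s2='badgg' (len 5):
       b  a  d  g  g
    0  1  2  3  4  5
  b 1  0  1  2  3  4
  f 2  1  1  2  3  4
  a 3  2  1  2  3  4
  f 4  3  2  2  3  4
  f 5  4  3  3  3  4
Edit distance = dp[5][5] = 4

4


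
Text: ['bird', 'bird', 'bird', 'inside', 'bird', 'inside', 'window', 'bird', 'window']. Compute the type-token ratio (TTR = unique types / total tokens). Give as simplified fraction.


Tokens: 9
Unique types: ('bird', 'inside', 'window') = 3
TTR = 3/9
Simplify: divide both by 3 -> 1/3
TTR = 1/3

1/3


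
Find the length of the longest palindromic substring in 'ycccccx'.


Scanning 'ycccccx' for palindromic substrings.
Substring at positions 1-5: 'ccccc'.
Check: reverse('ccccc') = 'ccccc' -> palindrome confirmed.
Neighbouring characters ('y' / 'x') break symmetry, so it cannot extend further.
No longer palindromic substring exists; longest length = 5

5


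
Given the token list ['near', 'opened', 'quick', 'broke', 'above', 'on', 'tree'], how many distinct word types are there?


Listing all tokens and tracking unique types:
  Token 1: 'near' -> NEW (unique so far: 1)
  Token 2: 'opened' -> NEW (unique so far: 2)
  Token 3: 'quick' -> NEW (unique so far: 3)
  Token 4: 'broke' -> NEW (unique so far: 4)
  Token 5: 'above' -> NEW (unique so far: 5)
  Token 6: 'on' -> NEW (unique so far: 6)
  Token 7: 'tree' -> NEW (unique so far: 7)
Unique types: ('above', 'broke', 'near', 'on', 'opened', 'quick', 'tree')
Vocabulary size: 7

7


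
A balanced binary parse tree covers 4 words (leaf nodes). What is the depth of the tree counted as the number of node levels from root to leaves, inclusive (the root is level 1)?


In a balanced binary tree with n leaves the deepest leaf is ceil(log2(n)) edges below the root,
so counting node levels inclusive of root and leaves gives ceil(log2(n)) + 1 levels.
log2(4) = 2.0000
ceil(2.0000) = 2
levels = 2 + 1 = 3

3


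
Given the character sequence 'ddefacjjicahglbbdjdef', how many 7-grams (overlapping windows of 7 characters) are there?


String 'ddefacjjicahglbbdjdef' has length L = 21.
Number of overlapping n-grams = L - n + 1
Substituting: 21 - 7 + 1 = 15

15


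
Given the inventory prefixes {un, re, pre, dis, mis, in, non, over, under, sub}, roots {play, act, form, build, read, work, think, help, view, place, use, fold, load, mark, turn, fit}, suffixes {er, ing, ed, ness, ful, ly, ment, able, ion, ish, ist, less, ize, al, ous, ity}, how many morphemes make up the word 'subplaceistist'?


Segmenting 'subplaceistist' against the inventory:
  'sub' -> prefix (morpheme 1)
  'place' -> root (morpheme 2)
  'ist' -> suffix (morpheme 3)
  'ist' -> suffix (morpheme 4)
Total morphemes: 4

4


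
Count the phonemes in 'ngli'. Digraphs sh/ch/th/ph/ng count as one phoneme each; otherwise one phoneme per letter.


Parsing 'ngli' greedily, digraphs first:
  'ng' -> digraph (1 consonant phoneme) (phonemes so far: 1)
  'l' -> consonant phoneme (phonemes so far: 2)
  'i' -> vowel phoneme (phonemes so far: 3)
Total phonemes: 3

3


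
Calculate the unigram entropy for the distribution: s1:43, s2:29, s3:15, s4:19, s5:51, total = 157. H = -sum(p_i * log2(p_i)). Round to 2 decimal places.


Computing entropy H = -sum(p_i * log2(p_i)):
  s1: p = 43/157 = 0.2739, -p*log2(p) = 0.5117
  s2: p = 29/157 = 0.1847, -p*log2(p) = 0.4501
  s3: p = 15/157 = 0.0955, -p*log2(p) = 0.3237
  s4: p = 19/157 = 0.1210, -p*log2(p) = 0.3687
  s5: p = 51/157 = 0.3248, -p*log2(p) = 0.5270
H = sum of terms = 2.1812
Rounded to 2 decimals: 2.18

2.18


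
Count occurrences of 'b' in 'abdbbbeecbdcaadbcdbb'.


Scanning 'abdbbbeecbdcaadbcdbb' for 'b':
  Position 1: 'b' -> MATCH (count: 1)
  Position 3: 'b' -> MATCH (count: 2)
  Position 4: 'b' -> MATCH (count: 3)
  Position 5: 'b' -> MATCH (count: 4)
  Position 9: 'b' -> MATCH (count: 5)
  Position 15: 'b' -> MATCH (count: 6)
  Position 18: 'b' -> MATCH (count: 7)
  Position 19: 'b' -> MATCH (count: 8)
Total occurrences of 'b': 8

8


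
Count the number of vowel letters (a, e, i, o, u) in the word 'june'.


Scanning each character of 'june':
  Position 1: 'j' -> consonant (running count: 0)
  Position 2: 'u' -> vowel (running count: 1)
  Position 3: 'n' -> consonant (running count: 1)
  Position 4: 'e' -> vowel (running count: 2)
Total vowels: 2

2


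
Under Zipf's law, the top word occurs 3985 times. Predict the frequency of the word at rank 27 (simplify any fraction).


Zipf's law: freq(rank) = f1 / rank
f1 = 3985, rank = 27
freq = 3985 / 27
GCD(3985, 27) = 1
Simplified: 3985/27

3985/27


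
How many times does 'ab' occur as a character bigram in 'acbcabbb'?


Scanning 'acbcabbb' for bigram 'ab':
  Position 0: 'ac' -> no
  Position 1: 'cb' -> no
  Position 2: 'bc' -> no
  Position 3: 'ca' -> no
  Position 4: 'ab' -> MATCH
  Position 5: 'bb' -> no
  Position 6: 'bb' -> no
Total matches: 1

1


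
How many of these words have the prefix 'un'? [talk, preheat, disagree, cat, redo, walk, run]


Checking each word for prefix 'un':
  'talk' -> no (count: 0)
  'preheat' -> no (count: 0)
  'disagree' -> no (count: 0)
  'cat' -> no (count: 0)
  'redo' -> no (count: 0)
  'walk' -> no (count: 0)
  'run' -> no (count: 0)
Total with prefix 'un': 0

0


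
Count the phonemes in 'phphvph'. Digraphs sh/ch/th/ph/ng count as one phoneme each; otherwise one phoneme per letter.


Parsing 'phphvph' greedily, digraphs first:
  'ph' -> digraph (1 consonant phoneme) (phonemes so far: 1)
  'ph' -> digraph (1 consonant phoneme) (phonemes so far: 2)
  'v' -> consonant phoneme (phonemes so far: 3)
  'ph' -> digraph (1 consonant phoneme) (phonemes so far: 4)
Total phonemes: 4

4


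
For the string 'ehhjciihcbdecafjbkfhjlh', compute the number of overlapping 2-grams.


String 'ehhjciihcbdecafjbkfhjlh' has length L = 23.
Number of overlapping n-grams = L - n + 1
Substituting: 23 - 2 + 1 = 22

22


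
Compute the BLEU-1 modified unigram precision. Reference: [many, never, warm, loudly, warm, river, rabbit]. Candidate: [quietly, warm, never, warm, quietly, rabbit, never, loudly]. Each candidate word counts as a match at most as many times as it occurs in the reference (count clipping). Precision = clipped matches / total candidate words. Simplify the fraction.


Reference word counts: {'loudly': 1, 'many': 1, 'never': 1, 'rabbit': 1, 'river': 1, 'warm': 2}
Checking each candidate word (with clipping):
  'quietly' -> not in reference -> no match (matches: 0)
  'warm' -> in reference (ref count 2, used 1/2) -> match (matches: 1)
  'never' -> in reference (ref count 1, used 1/1) -> match (matches: 2)
  'warm' -> in reference (ref count 2, used 2/2) -> match (matches: 3)
  'quietly' -> not in reference -> no match (matches: 3)
  'rabbit' -> in reference (ref count 1, used 1/1) -> match (matches: 4)
  'never' -> ref count 1 already used up (1/1) -> clipped, no match (matches: 4)
  'loudly' -> in reference (ref count 1, used 1/1) -> match (matches: 5)
Clipped matches: 5, Candidate length: 8
Precision = 5/8

5/8


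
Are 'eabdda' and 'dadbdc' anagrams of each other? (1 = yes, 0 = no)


Sort characters of 'eabdda': 'aabdde'
Sort characters of 'dadbdc': 'abcddd'
Sorted forms differ -> they are NOT anagrams
Result: 0

0


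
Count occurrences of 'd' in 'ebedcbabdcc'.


Scanning 'ebedcbabdcc' for 'd':
  Position 3: 'd' -> MATCH (count: 1)
  Position 8: 'd' -> MATCH (count: 2)
Total occurrences of 'd': 2

2


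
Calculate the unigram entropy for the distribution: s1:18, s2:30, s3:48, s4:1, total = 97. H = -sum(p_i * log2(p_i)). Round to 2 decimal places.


Computing entropy H = -sum(p_i * log2(p_i)):
  s1: p = 18/97 = 0.1856, -p*log2(p) = 0.4509
  s2: p = 30/97 = 0.3093, -p*log2(p) = 0.5236
  s3: p = 48/97 = 0.4948, -p*log2(p) = 0.5022
  s4: p = 1/97 = 0.0103, -p*log2(p) = 0.0680
H = sum of terms = 1.5447
Rounded to 2 decimals: 1.54

1.54


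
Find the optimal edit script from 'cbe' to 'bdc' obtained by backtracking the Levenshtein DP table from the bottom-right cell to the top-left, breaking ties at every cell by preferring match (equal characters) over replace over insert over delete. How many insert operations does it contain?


Edit distance = 3. Backtracking from cell (3, 3) with preference match > replace > insert > delete,
then listing the resulting alignment 'cbe' -> 'bdc' left to right:
  Step 1: replace c->b
  Step 2: replace b->d
  Step 3: replace e->c
Total insertions: 0

0


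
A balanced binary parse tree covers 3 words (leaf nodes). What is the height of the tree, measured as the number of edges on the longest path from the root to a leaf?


In a balanced binary tree with n leaves the deepest leaf is ceil(log2(n)) edges below the root.
log2(3) = 1.5850
ceil(1.5850) = 2
height (edges) = 2

2


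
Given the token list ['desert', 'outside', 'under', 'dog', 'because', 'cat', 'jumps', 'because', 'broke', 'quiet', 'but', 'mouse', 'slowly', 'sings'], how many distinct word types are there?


Listing all tokens and tracking unique types:
  Token 1: 'desert' -> NEW (unique so far: 1)
  Token 2: 'outside' -> NEW (unique so far: 2)
  Token 3: 'under' -> NEW (unique so far: 3)
  Token 4: 'dog' -> NEW (unique so far: 4)
  Token 5: 'because' -> NEW (unique so far: 5)
  Token 6: 'cat' -> NEW (unique so far: 6)
  Token 7: 'jumps' -> NEW (unique so far: 7)
  Token 8: 'because' -> duplicate (unique so far: 7)
  Token 9: 'broke' -> NEW (unique so far: 8)
  Token 10: 'quiet' -> NEW (unique so far: 9)
  Token 11: 'but' -> NEW (unique so far: 10)
  Token 12: 'mouse' -> NEW (unique so far: 11)
  Token 13: 'slowly' -> NEW (unique so far: 12)
  Token 14: 'sings' -> NEW (unique so far: 13)
Unique types: ('because', 'broke', 'but', 'cat', 'desert', 'dog', 'jumps', 'mouse', 'outside', 'quiet', 'sings', 'slowly', 'under')
Vocabulary size: 13

13


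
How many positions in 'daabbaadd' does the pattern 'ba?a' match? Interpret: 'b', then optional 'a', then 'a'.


Pattern: ba?a means 'b', then optional 'a', then 'a'.
Scanning 'daabbaadd' position-by-position:
  Pos 0: window 'daa' -> no
  Pos 1: window 'aab' -> no
  Pos 2: window 'abb' -> no
  Pos 3: window 'bba' -> no
  Pos 4: window 'baa' -> MATCH
  Pos 5: window 'aad' -> no
  Pos 6: window 'add' -> no
  Pos 7: window 'dd' -> no
  Pos 8: window 'd' -> no
Total matches: 1

1


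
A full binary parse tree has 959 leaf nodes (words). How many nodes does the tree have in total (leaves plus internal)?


Leaf nodes (terminals): 959
Internal nodes = n - 1 = 959 - 1 = 958
Total = leaves + internal = 959 + 958 = 1917

1917


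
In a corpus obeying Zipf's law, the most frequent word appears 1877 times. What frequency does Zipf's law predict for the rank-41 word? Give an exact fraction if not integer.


Zipf's law: freq(rank) = f1 / rank
f1 = 1877, rank = 41
freq = 1877 / 41
GCD(1877, 41) = 1
Simplified: 1877/41

1877/41


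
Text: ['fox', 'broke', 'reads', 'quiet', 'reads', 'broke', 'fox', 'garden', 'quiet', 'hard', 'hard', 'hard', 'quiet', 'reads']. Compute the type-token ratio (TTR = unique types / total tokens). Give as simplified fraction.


Tokens: 14
Unique types: ('broke', 'fox', 'garden', 'hard', 'quiet', 'reads') = 6
TTR = 6/14
Simplify: divide both by 2 -> 3/7
TTR = 3/7

3/7


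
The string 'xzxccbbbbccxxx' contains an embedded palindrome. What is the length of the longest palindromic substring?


Scanning 'xzxccbbbbccxxx' for palindromic substrings.
Substring at positions 2-11: 'xccbbbbccx'.
Check: reverse('xccbbbbccx') = 'xccbbbbccx' -> palindrome confirmed.
Neighbouring characters ('z' / 'x') break symmetry, so it cannot extend further.
No longer palindromic substring exists; longest length = 10

10


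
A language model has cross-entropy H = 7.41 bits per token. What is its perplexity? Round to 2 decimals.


Perplexity formula: PP = 2^H
H = 7.41
PP = 2^7.41
Decompose: 2^7.41 = 2^7 * 2^0.41
2^7 = 128, 2^0.41 ~ 1.3286858
PP ~ 128 * 1.3286858 = 170.0717824
Rounded to 2 decimals: 170.07

170.07


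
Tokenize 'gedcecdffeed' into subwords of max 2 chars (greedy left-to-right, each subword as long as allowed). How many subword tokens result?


'gedcecdffeed' has 12 characters.
Chunking with max size 2:
  Chunk 1: 'ge' (positions 0-1)
  Chunk 2: 'dc' (positions 2-3)
  Chunk 3: 'ec' (positions 4-5)
  Chunk 4: 'df' (positions 6-7)
  Chunk 5: 'fe' (positions 8-9)
  Chunk 6: 'ed' (positions 10-11)
Total chunks: ceil(12 / 2) = 6

6


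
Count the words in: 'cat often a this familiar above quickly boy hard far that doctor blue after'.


Counting words by splitting on spaces:
  Word 1: 'cat'
  Word 2: 'often'
  Word 3: 'a'
  Word 4: 'this'
  Word 5: 'familiar'
  Word 6: 'above'
  Word 7: 'quickly'
  Word 8: 'boy'
  Word 9: 'hard'
  Word 10: 'far'
  Word 11: 'that'
  Word 12: 'doctor'
  Word 13: 'blue'
  Word 14: 'after'
Total words: 14

14


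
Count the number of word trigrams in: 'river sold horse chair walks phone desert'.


Word trigrams from [7] words:
  Trigram 1: (river sold horse)
  Trigram 2: (sold horse chair)
  Trigram 3: (horse chair walks)
  Trigram 4: (chair walks phone)
  Trigram 5: (walks phone desert)
Total word trigrams: 7 - 2 = 5

5


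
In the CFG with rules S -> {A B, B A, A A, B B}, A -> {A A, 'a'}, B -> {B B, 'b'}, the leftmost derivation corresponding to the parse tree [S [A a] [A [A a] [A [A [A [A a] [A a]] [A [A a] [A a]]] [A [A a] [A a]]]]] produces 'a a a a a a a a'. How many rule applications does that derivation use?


Every bracketed nonterminal node [X ...] in the tree is produced by exactly one rule application.
Reading the tree off as a leftmost derivation:
  Step 1: S  =>  A A   (applied S -> A A)
  Step 2: A A  =>  a A   (applied A -> a)
  Step 3: a A  =>  a A A   (applied A -> A A)
  Step 4: a A A  =>  a a A   (applied A -> a)
  Step 5: a a A  =>  a a A A   (applied A -> A A)
  Step 6: a a A A  =>  a a A A A   (applied A -> A A)
  Step 7: a a A A A  =>  a a A A A A   (applied A -> A A)
  Step 8: a a A A A A  =>  a a a A A A   (applied A -> a)
  Step 9: a a a A A A  =>  a a a a A A   (applied A -> a)
  Step 10: a a a a A A  =>  a a a a A A A   (applied A -> A A)
  Step 11: a a a a A A A  =>  a a a a a A A   (applied A -> a)
  Step 12: a a a a a A A  =>  a a a a a a A   (applied A -> a)
  Step 13: a a a a a a A  =>  a a a a a a A A   (applied A -> A A)
  Step 14: a a a a a a A A  =>  a a a a a a a A   (applied A -> a)
  Step 15: a a a a a a a A  =>  a a a a a a a a   (applied A -> a)
Final yield: a a a a a a a a
Total rewrite steps: 15

15


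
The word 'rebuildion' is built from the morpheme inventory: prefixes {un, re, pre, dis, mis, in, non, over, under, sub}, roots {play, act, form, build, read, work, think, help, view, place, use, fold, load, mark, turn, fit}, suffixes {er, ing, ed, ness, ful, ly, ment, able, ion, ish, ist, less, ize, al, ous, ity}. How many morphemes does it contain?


Segmenting 'rebuildion' against the inventory:
  're' -> prefix (morpheme 1)
  'build' -> root (morpheme 2)
  'ion' -> suffix (morpheme 3)
Total morphemes: 3

3


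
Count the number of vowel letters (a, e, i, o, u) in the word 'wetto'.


Scanning each character of 'wetto':
  Position 1: 'w' -> consonant (running count: 0)
  Position 2: 'e' -> vowel (running count: 1)
  Position 3: 't' -> consonant (running count: 1)
  Position 4: 't' -> consonant (running count: 1)
  Position 5: 'o' -> vowel (running count: 2)
Total vowels: 2

2


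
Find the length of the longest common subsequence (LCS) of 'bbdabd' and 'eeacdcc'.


DP table for LCS of 'bbdabd' and 'eeacdcc':
       e  e  a  c  d  c  c
    0  0  0  0  0  0  0  0
  b 0  0  0  0  0  0  0  0
  b 0  0  0  0  0  0  0  0
  d 0  0  0  0  0  1  1  1
  a 0  0  0  1  1  1  1  1
  b 0  0  0  1  1  1  1  1
  d 0  0  0  1  1  2  2  2
LCS: 'ad'
LCS length = 2

2


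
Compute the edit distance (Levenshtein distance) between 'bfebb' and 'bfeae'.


Building DP table for s1='bfebb' (len 5) and s2='bfeae' (len 5):
       b  f  e  a  e
    0  1  2  3  4  5
  b 1  0  1  2  3  4
  f 2  1  0  1  2  3
  e 3  2  1  0  1  2
  b 4  3  2  1  1  2
  b 5  4  3  2  2  2
Edit distance = dp[5][5] = 2

2


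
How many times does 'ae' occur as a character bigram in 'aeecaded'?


Scanning 'aeecaded' for bigram 'ae':
  Position 0: 'ae' -> MATCH
  Position 1: 'ee' -> no
  Position 2: 'ec' -> no
  Position 3: 'ca' -> no
  Position 4: 'ad' -> no
  Position 5: 'de' -> no
  Position 6: 'ed' -> no
Total matches: 1

1


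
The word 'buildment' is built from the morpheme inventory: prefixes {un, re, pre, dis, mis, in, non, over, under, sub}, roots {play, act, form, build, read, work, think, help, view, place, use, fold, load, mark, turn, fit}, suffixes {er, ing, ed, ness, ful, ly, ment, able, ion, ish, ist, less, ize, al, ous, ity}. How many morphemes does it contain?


Segmenting 'buildment' against the inventory:
  'build' -> root (morpheme 1)
  'ment' -> suffix (morpheme 2)
Total morphemes: 2

2


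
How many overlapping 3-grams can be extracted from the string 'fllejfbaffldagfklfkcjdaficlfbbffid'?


String 'fllejfbaffldagfklfkcjdaficlfbbffid' has length L = 34.
Number of overlapping n-grams = L - n + 1
Substituting: 34 - 3 + 1 = 32

32


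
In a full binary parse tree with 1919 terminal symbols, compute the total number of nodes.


Leaf nodes (terminals): 1919
Internal nodes = n - 1 = 1919 - 1 = 1918
Total = leaves + internal = 1919 + 1918 = 3837

3837


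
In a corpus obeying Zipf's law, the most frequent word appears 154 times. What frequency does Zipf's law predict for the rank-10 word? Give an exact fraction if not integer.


Zipf's law: freq(rank) = f1 / rank
f1 = 154, rank = 10
freq = 154 / 10
GCD(154, 10) = 2
Simplified: 77/5

77/5


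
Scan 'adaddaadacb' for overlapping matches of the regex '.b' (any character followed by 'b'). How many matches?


Pattern: .b means any character followed by 'b'.
Scanning 'adaddaadacb' position-by-position:
  Pos 0: window 'ad' -> no
  Pos 1: window 'da' -> no
  Pos 2: window 'ad' -> no
  Pos 3: window 'dd' -> no
  Pos 4: window 'da' -> no
  Pos 5: window 'aa' -> no
  Pos 6: window 'ad' -> no
  Pos 7: window 'da' -> no
  Pos 8: window 'ac' -> no
  Pos 9: window 'cb' -> MATCH
  Pos 10: window 'b' -> no
Total matches: 1

1


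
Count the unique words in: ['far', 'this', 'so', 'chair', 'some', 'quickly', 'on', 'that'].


Listing all tokens and tracking unique types:
  Token 1: 'far' -> NEW (unique so far: 1)
  Token 2: 'this' -> NEW (unique so far: 2)
  Token 3: 'so' -> NEW (unique so far: 3)
  Token 4: 'chair' -> NEW (unique so far: 4)
  Token 5: 'some' -> NEW (unique so far: 5)
  Token 6: 'quickly' -> NEW (unique so far: 6)
  Token 7: 'on' -> NEW (unique so far: 7)
  Token 8: 'that' -> NEW (unique so far: 8)
Unique types: ('chair', 'far', 'on', 'quickly', 'so', 'some', 'that', 'this')
Vocabulary size: 8

8


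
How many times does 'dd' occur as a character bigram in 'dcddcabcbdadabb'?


Scanning 'dcddcabcbdadabb' for bigram 'dd':
  Position 0: 'dc' -> no
  Position 1: 'cd' -> no
  Position 2: 'dd' -> MATCH
  Position 3: 'dc' -> no
  Position 4: 'ca' -> no
  Position 5: 'ab' -> no
  Position 6: 'bc' -> no
  Position 7: 'cb' -> no
  Position 8: 'bd' -> no
  Position 9: 'da' -> no
  Position 10: 'ad' -> no
  Position 11: 'da' -> no
  Position 12: 'ab' -> no
  Position 13: 'bb' -> no
Total matches: 1

1


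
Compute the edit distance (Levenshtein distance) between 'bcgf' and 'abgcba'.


Building DP table for s1='bcgf' (len 4) and s2='abgcba' (len 6):
       a  b  g  c  b  a
    0  1  2  3  4  5  6
  b 1  1  1  2  3  4  5
  c 2  2  2  2  2  3  4
  g 3  3  3  2  3  3  4
  f 4  4  4  3  3  4  4
Edit distance = dp[4][6] = 4

4


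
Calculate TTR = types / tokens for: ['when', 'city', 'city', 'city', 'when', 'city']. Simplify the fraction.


Tokens: 6
Unique types: ('city', 'when') = 2
TTR = 2/6
Simplify: divide both by 2 -> 1/3
TTR = 1/3

1/3


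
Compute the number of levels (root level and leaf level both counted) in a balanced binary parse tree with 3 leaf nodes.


In a balanced binary tree with n leaves the deepest leaf is ceil(log2(n)) edges below the root,
so counting node levels inclusive of root and leaves gives ceil(log2(n)) + 1 levels.
log2(3) = 1.5850
ceil(1.5850) = 2
levels = 2 + 1 = 3

3


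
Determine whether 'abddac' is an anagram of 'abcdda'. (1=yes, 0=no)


Sort characters of 'abddac': 'aabcdd'
Sort characters of 'abcdda': 'aabcdd'
Sorted forms match -> they ARE anagrams
Result: 1

1


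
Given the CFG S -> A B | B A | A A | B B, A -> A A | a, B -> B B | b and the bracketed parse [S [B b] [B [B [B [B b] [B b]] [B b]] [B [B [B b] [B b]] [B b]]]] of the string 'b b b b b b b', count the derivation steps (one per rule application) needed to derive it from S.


Every bracketed nonterminal node [X ...] in the tree is produced by exactly one rule application.
Reading the tree off as a leftmost derivation:
  Step 1: S  =>  B B   (applied S -> B B)
  Step 2: B B  =>  b B   (applied B -> b)
  Step 3: b B  =>  b B B   (applied B -> B B)
  Step 4: b B B  =>  b B B B   (applied B -> B B)
  Step 5: b B B B  =>  b B B B B   (applied B -> B B)
  Step 6: b B B B B  =>  b b B B B   (applied B -> b)
  Step 7: b b B B B  =>  b b b B B   (applied B -> b)
  Step 8: b b b B B  =>  b b b b B   (applied B -> b)
  Step 9: b b b b B  =>  b b b b B B   (applied B -> B B)
  Step 10: b b b b B B  =>  b b b b B B B   (applied B -> B B)
  Step 11: b b b b B B B  =>  b b b b b B B   (applied B -> b)
  Step 12: b b b b b B B  =>  b b b b b b B   (applied B -> b)
  Step 13: b b b b b b B  =>  b b b b b b b   (applied B -> b)
Final yield: b b b b b b b
Total rewrite steps: 13

13


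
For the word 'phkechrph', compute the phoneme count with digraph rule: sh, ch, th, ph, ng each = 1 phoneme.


Parsing 'phkechrph' greedily, digraphs first:
  'ph' -> digraph (1 consonant phoneme) (phonemes so far: 1)
  'k' -> consonant phoneme (phonemes so far: 2)
  'e' -> vowel phoneme (phonemes so far: 3)
  'ch' -> digraph (1 consonant phoneme) (phonemes so far: 4)
  'r' -> consonant phoneme (phonemes so far: 5)
  'ph' -> digraph (1 consonant phoneme) (phonemes so far: 6)
Total phonemes: 6

6


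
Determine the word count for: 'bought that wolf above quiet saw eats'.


Counting words by splitting on spaces:
  Word 1: 'bought'
  Word 2: 'that'
  Word 3: 'wolf'
  Word 4: 'above'
  Word 5: 'quiet'
  Word 6: 'saw'
  Word 7: 'eats'
Total words: 7

7


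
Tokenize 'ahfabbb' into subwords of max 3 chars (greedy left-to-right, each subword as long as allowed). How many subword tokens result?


'ahfabbb' has 7 characters.
Chunking with max size 3:
  Chunk 1: 'ahf' (positions 0-2)
  Chunk 2: 'abb' (positions 3-5)
  Chunk 3: 'b' (positions 6-6)
Total chunks: ceil(7 / 3) = 3

3


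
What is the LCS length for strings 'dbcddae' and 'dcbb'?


DP table for LCS of 'dbcddae' and 'dcbb':
       d  c  b  b
    0  0  0  0  0
  d 0  1  1  1  1
  b 0  1  1  2  2
  c 0  1  2  2  2
  d 0  1  2  2  2
  d 0  1  2  2  2
  a 0  1  2  2  2
  e 0  1  2  2  2
LCS: 'db'
LCS length = 2

2


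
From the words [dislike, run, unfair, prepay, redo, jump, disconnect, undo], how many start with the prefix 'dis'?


Checking each word for prefix 'dis':
  'dislike' -> YES, starts with 'dis' (count: 1)
  'run' -> no (count: 1)
  'unfair' -> no (count: 1)
  'prepay' -> no (count: 1)
  'redo' -> no (count: 1)
  'jump' -> no (count: 1)
  'disconnect' -> YES, starts with 'dis' (count: 2)
  'undo' -> no (count: 2)
Total with prefix 'dis': 2

2


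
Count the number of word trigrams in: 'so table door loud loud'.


Word trigrams from [5] words:
  Trigram 1: (so table door)
  Trigram 2: (table door loud)
  Trigram 3: (door loud loud)
Total word trigrams: 5 - 2 = 3

3


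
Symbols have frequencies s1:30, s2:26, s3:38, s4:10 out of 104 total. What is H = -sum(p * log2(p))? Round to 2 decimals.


Computing entropy H = -sum(p_i * log2(p_i)):
  s1: p = 30/104 = 0.2885, -p*log2(p) = 0.5174
  s2: p = 26/104 = 0.2500, -p*log2(p) = 0.5000
  s3: p = 38/104 = 0.3654, -p*log2(p) = 0.5307
  s4: p = 10/104 = 0.0962, -p*log2(p) = 0.3249
H = sum of terms = 1.8730
Rounded to 2 decimals: 1.87

1.87


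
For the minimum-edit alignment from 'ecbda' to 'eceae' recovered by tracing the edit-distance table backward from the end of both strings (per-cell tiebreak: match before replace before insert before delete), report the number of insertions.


Edit distance = 3. Backtracking from cell (5, 5) with preference match > replace > insert > delete,
then listing the resulting alignment 'ecbda' -> 'eceae' left to right:
  Step 1: keep 'e'
  Step 2: keep 'c'
  Step 3: replace b->e
  Step 4: replace d->a
  Step 5: replace a->e
Total insertions: 0

0


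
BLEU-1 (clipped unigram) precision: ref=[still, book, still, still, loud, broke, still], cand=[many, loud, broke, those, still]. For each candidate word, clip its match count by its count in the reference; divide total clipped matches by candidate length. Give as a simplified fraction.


Reference word counts: {'book': 1, 'broke': 1, 'loud': 1, 'still': 4}
Checking each candidate word (with clipping):
  'many' -> not in reference -> no match (matches: 0)
  'loud' -> in reference (ref count 1, used 1/1) -> match (matches: 1)
  'broke' -> in reference (ref count 1, used 1/1) -> match (matches: 2)
  'those' -> not in reference -> no match (matches: 2)
  'still' -> in reference (ref count 4, used 1/4) -> match (matches: 3)
Clipped matches: 3, Candidate length: 5
Precision = 3/5

3/5


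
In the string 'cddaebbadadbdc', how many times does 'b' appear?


Scanning 'cddaebbadadbdc' for 'b':
  Position 5: 'b' -> MATCH (count: 1)
  Position 6: 'b' -> MATCH (count: 2)
  Position 11: 'b' -> MATCH (count: 3)
Total occurrences of 'b': 3

3


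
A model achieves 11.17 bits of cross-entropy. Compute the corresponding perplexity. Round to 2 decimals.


Perplexity formula: PP = 2^H
H = 11.17
PP = 2^11.17
Decompose: 2^11.17 = 2^11 * 2^0.17
2^11 = 2048, 2^0.17 ~ 1.1250585
PP ~ 2048 * 1.1250585 = 2304.1198080
Rounded to 2 decimals: 2304.12

2304.12


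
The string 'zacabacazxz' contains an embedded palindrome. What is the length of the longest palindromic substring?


Scanning 'zacabacazxz' for palindromic substrings.
Substring at positions 0-8: 'zacabacaz'.
Check: reverse('zacabacaz') = 'zacabacaz' -> palindrome confirmed.
Neighbouring characters ('-' / 'x') break symmetry, so it cannot extend further.
No longer palindromic substring exists; longest length = 9

9


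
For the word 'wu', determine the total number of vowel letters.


Scanning each character of 'wu':
  Position 1: 'w' -> consonant (running count: 0)
  Position 2: 'u' -> vowel (running count: 1)
Total vowels: 1

1


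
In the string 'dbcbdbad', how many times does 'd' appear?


Scanning 'dbcbdbad' for 'd':
  Position 0: 'd' -> MATCH (count: 1)
  Position 4: 'd' -> MATCH (count: 2)
  Position 7: 'd' -> MATCH (count: 3)
Total occurrences of 'd': 3

3


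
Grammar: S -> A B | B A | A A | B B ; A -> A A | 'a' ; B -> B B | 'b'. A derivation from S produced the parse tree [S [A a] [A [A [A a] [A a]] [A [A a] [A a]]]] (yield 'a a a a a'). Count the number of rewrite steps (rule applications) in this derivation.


Every bracketed nonterminal node [X ...] in the tree is produced by exactly one rule application.
Reading the tree off as a leftmost derivation:
  Step 1: S  =>  A A   (applied S -> A A)
  Step 2: A A  =>  a A   (applied A -> a)
  Step 3: a A  =>  a A A   (applied A -> A A)
  Step 4: a A A  =>  a A A A   (applied A -> A A)
  Step 5: a A A A  =>  a a A A   (applied A -> a)
  Step 6: a a A A  =>  a a a A   (applied A -> a)
  Step 7: a a a A  =>  a a a A A   (applied A -> A A)
  Step 8: a a a A A  =>  a a a a A   (applied A -> a)
  Step 9: a a a a A  =>  a a a a a   (applied A -> a)
Final yield: a a a a a
Total rewrite steps: 9

9


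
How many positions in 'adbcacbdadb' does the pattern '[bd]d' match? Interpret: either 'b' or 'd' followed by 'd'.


Pattern: [bd]d means either 'b' or 'd' followed by 'd'.
Scanning 'adbcacbdadb' position-by-position:
  Pos 0: window 'ad' -> no
  Pos 1: window 'db' -> no
  Pos 2: window 'bc' -> no
  Pos 3: window 'ca' -> no
  Pos 4: window 'ac' -> no
  Pos 5: window 'cb' -> no
  Pos 6: window 'bd' -> MATCH
  Pos 7: window 'da' -> no
  Pos 8: window 'ad' -> no
  Pos 9: window 'db' -> no
  Pos 10: window 'b' -> no
Total matches: 1

1


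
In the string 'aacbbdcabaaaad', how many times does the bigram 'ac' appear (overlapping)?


Scanning 'aacbbdcabaaaad' for bigram 'ac':
  Position 0: 'aa' -> no
  Position 1: 'ac' -> MATCH
  Position 2: 'cb' -> no
  Position 3: 'bb' -> no
  Position 4: 'bd' -> no
  Position 5: 'dc' -> no
  Position 6: 'ca' -> no
  Position 7: 'ab' -> no
  Position 8: 'ba' -> no
  Position 9: 'aa' -> no
  Position 10: 'aa' -> no
  Position 11: 'aa' -> no
  Position 12: 'ad' -> no
Total matches: 1

1


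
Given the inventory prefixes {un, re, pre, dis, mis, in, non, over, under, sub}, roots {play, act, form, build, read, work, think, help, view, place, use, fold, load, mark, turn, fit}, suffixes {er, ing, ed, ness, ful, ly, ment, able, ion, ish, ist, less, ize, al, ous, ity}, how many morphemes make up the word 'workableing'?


Segmenting 'workableing' against the inventory:
  'work' -> root (morpheme 1)
  'able' -> suffix (morpheme 2)
  'ing' -> suffix (morpheme 3)
Total morphemes: 3

3


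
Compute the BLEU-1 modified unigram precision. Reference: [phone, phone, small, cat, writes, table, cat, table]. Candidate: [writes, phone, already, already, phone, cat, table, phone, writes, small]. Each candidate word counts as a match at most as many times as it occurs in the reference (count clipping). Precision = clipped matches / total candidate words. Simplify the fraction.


Reference word counts: {'cat': 2, 'phone': 2, 'small': 1, 'table': 2, 'writes': 1}
Checking each candidate word (with clipping):
  'writes' -> in reference (ref count 1, used 1/1) -> match (matches: 1)
  'phone' -> in reference (ref count 2, used 1/2) -> match (matches: 2)
  'already' -> not in reference -> no match (matches: 2)
  'already' -> not in reference -> no match (matches: 2)
  'phone' -> in reference (ref count 2, used 2/2) -> match (matches: 3)
  'cat' -> in reference (ref count 2, used 1/2) -> match (matches: 4)
  'table' -> in reference (ref count 2, used 1/2) -> match (matches: 5)
  'phone' -> ref count 2 already used up (2/2) -> clipped, no match (matches: 5)
  'writes' -> ref count 1 already used up (1/1) -> clipped, no match (matches: 5)
  'small' -> in reference (ref count 1, used 1/1) -> match (matches: 6)
Clipped matches: 6, Candidate length: 10
Precision = 6/10 = 3/5

3/5


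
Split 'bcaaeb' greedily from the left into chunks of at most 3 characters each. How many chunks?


'bcaaeb' has 6 characters.
Chunking with max size 3:
  Chunk 1: 'bca' (positions 0-2)
  Chunk 2: 'aeb' (positions 3-5)
Total chunks: ceil(6 / 3) = 2

2


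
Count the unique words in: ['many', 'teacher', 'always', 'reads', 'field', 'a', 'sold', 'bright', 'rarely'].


Listing all tokens and tracking unique types:
  Token 1: 'many' -> NEW (unique so far: 1)
  Token 2: 'teacher' -> NEW (unique so far: 2)
  Token 3: 'always' -> NEW (unique so far: 3)
  Token 4: 'reads' -> NEW (unique so far: 4)
  Token 5: 'field' -> NEW (unique so far: 5)
  Token 6: 'a' -> NEW (unique so far: 6)
  Token 7: 'sold' -> NEW (unique so far: 7)
  Token 8: 'bright' -> NEW (unique so far: 8)
  Token 9: 'rarely' -> NEW (unique so far: 9)
Unique types: ('a', 'always', 'bright', 'field', 'many', 'rarely', 'reads', 'sold', 'teacher')
Vocabulary size: 9

9


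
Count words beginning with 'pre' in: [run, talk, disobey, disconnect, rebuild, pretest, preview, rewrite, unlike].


Checking each word for prefix 'pre':
  'run' -> no (count: 0)
  'talk' -> no (count: 0)
  'disobey' -> no (count: 0)
  'disconnect' -> no (count: 0)
  'rebuild' -> no (count: 0)
  'pretest' -> YES, starts with 'pre' (count: 1)
  'preview' -> YES, starts with 'pre' (count: 2)
  'rewrite' -> no (count: 2)
  'unlike' -> no (count: 2)
Total with prefix 'pre': 2

2


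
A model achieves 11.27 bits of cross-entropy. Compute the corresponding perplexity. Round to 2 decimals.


Perplexity formula: PP = 2^H
H = 11.27
PP = 2^11.27
Decompose: 2^11.27 = 2^11 * 2^0.27
2^11 = 2048, 2^0.27 ~ 1.2058078
PP ~ 2048 * 1.2058078 = 2469.4943744
Rounded to 2 decimals: 2469.49

2469.49


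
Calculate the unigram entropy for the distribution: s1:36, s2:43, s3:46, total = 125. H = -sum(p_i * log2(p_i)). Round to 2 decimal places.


Computing entropy H = -sum(p_i * log2(p_i)):
  s1: p = 36/125 = 0.2880, -p*log2(p) = 0.5172
  s2: p = 43/125 = 0.3440, -p*log2(p) = 0.5296
  s3: p = 46/125 = 0.3680, -p*log2(p) = 0.5307
H = sum of terms = 1.5775
Rounded to 2 decimals: 1.58

1.58


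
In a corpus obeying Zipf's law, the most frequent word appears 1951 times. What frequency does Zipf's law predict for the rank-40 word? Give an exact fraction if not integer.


Zipf's law: freq(rank) = f1 / rank
f1 = 1951, rank = 40
freq = 1951 / 40
GCD(1951, 40) = 1
Simplified: 1951/40

1951/40
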